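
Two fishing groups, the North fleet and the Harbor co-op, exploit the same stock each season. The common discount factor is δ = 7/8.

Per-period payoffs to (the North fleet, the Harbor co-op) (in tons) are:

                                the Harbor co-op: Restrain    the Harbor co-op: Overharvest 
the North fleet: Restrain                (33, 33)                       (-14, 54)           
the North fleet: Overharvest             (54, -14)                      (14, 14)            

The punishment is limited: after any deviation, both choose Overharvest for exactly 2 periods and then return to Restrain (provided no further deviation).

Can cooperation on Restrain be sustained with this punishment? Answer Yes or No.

Comparing payoff streams over the 3 periods until play realigns: cooperate → 33(1+δ+…+δ^2); deviate → 54 + 14(δ+…+δ^2).
Cooperation is sustained iff (33−14)(δ+…+δ^2) ≥ 54−33.
δ+…+δ^2 = 7/8·(1−(7/8)^2)/(1−7/8) = 1.6406, and (54−33)/(33−14) = 1.1053.
1.6406 ≥ 1.1053, so cooperation is sustainable.

Yes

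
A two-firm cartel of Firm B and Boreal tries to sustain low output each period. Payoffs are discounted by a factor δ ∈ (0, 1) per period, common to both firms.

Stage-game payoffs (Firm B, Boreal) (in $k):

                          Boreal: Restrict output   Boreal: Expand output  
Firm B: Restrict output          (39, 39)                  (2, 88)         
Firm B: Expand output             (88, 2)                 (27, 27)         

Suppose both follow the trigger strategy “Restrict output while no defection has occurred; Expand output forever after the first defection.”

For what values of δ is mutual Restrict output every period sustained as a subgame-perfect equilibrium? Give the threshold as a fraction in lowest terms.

49/61

39/(1−δ) ≥ 88 + 27δ/(1−δ)
39 ≥ 88 − 61δ
δ ≥ 49/61.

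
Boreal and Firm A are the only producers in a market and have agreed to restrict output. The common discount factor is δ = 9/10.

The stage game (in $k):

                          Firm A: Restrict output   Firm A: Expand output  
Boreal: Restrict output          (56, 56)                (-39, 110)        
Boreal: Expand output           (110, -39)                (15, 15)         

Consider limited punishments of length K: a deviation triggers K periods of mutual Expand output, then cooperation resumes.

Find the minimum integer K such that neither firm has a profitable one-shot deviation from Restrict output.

Need Σ_{k=1}^{K} δ^k ≥ (110−56)/(56−15) = 1.3171 at δ = 9/10.
At K = 1 the sum is 0.9000 < 1.3171; at K = 2 it is 1.7100 ≥ 1.3171.
So the minimum punishment length is K = 2.

2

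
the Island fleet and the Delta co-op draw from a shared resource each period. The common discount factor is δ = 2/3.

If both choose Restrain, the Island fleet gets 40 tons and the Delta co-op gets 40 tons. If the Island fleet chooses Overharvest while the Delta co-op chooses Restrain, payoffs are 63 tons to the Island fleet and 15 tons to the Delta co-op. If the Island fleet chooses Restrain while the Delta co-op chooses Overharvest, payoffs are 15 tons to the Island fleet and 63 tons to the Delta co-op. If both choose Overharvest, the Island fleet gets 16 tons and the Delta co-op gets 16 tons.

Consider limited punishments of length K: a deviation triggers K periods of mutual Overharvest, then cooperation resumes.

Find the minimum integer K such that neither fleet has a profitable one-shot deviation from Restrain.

2

IC: δ(1−δ^K)/(1−δ) ≥ (63−40)/(40−16) = 23/24.
With δ = 2/3: need 1 − δ^K ≥ 23/24·(1−2/3)/(2/3), i.e. δ^K ≤ 0.5208.
Since (2/3)^1 = 0.6667 and (2/3)^2 = 0.4444, the smallest such K is 2.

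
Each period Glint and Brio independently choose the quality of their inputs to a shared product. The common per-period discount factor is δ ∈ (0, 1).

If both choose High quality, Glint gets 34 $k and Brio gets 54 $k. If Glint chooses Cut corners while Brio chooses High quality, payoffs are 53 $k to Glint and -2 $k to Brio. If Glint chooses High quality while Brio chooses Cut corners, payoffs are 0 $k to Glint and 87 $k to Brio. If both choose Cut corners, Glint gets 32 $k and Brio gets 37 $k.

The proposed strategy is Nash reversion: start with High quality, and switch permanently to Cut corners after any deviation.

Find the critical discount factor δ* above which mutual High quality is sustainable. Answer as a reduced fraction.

19/21

Glint's threshold: (53−34)/(53−32) = 19/21.
Brio's threshold: (87−54)/(87−37) = 33/50.
19/21 > 33/50, so Glint binds and δ* = 19/21.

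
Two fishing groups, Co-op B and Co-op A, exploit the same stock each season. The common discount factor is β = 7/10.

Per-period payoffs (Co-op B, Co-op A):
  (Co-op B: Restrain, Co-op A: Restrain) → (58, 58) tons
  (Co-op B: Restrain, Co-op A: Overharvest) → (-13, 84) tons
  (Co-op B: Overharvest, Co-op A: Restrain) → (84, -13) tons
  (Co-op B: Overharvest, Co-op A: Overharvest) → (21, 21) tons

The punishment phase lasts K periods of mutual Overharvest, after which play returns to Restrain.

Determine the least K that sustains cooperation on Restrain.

2

No profitable deviation requires (58−21)(β+…+β^K) ≥ 84−58, i.e. β+…+β^K ≥ 26/37 ≈ 0.7027.
With β = 7/10, the partial sums are K=1: 0.7000, K=2: 1.1900.
K = 2 is the first length at which the sum reaches 0.7027.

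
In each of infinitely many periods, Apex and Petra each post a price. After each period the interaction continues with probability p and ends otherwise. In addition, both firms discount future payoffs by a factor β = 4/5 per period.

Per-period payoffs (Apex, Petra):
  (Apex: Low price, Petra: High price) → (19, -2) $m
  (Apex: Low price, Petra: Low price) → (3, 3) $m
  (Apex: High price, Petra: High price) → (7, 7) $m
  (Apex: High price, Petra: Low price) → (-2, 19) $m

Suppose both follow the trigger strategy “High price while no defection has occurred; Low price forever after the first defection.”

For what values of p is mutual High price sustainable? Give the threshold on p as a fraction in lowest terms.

With continuation probability p and discount β, the effective per-period discount factor is βp.
Grim-trigger IC: βp ≥ (19−7)/(19−3) = 3/4.
So p ≥ (3/4)/(4/5) = 15/16.

15/16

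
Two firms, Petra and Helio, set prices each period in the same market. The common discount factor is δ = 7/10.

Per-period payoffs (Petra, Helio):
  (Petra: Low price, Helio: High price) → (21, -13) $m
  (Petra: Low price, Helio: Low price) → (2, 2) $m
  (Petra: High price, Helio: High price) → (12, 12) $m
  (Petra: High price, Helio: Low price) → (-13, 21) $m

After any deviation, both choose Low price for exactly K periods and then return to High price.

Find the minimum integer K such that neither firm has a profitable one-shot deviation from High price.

2

No profitable deviation requires (12−2)(δ+…+δ^K) ≥ 21−12, i.e. δ+…+δ^K ≥ 9/10 ≈ 0.9000.
With δ = 7/10, the partial sums are K=1: 0.7000, K=2: 1.1900.
K = 2 is the first length at which the sum reaches 0.9000.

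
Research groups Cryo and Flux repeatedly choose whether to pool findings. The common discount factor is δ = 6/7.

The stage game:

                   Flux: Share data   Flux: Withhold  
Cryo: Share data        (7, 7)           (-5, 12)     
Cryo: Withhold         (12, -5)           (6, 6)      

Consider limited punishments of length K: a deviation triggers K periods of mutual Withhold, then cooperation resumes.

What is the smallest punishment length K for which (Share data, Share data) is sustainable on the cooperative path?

Need Σ_{k=1}^{K} δ^k ≥ (12−7)/(7−6) = 5.0000 at δ = 6/7.
At K = 11 the sum is 4.8991 < 5.0000; at K = 12 it is 5.0564 ≥ 5.0000.
So the minimum punishment length is K = 12.

12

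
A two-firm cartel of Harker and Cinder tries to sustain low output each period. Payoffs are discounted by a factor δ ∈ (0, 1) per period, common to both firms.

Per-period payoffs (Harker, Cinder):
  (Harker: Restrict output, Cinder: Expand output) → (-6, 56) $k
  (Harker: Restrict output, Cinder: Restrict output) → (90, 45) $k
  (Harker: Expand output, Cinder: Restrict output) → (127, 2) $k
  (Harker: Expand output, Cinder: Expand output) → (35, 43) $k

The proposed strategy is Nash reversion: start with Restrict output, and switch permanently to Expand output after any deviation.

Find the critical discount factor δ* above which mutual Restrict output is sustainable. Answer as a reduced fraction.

11/13

For Harker: deviation gain 127−90 = 37, per-period punishment loss 90−35 = 55. IC gives δ ≥ 37/92.
For Cinder: gain 11, loss 2 per period, so δ ≥ 11/13.
The tighter constraint is Cinder's, so cooperation needs δ ≥ 11/13.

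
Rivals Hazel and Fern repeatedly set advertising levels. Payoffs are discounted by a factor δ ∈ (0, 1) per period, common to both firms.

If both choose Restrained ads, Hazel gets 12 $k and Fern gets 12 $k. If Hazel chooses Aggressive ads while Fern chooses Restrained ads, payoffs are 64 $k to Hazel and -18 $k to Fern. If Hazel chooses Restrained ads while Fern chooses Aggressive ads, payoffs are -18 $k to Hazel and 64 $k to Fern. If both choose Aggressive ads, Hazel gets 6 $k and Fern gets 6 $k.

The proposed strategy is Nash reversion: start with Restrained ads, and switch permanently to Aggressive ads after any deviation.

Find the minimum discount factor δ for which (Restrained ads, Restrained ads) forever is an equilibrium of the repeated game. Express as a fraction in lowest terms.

26/29

Under grim trigger the critical discount factor is (T−C)/(T−P) with T = 64, C = 12, P = 6.
δ* = (64−12)/(64−6) = 52/58 = 26/29.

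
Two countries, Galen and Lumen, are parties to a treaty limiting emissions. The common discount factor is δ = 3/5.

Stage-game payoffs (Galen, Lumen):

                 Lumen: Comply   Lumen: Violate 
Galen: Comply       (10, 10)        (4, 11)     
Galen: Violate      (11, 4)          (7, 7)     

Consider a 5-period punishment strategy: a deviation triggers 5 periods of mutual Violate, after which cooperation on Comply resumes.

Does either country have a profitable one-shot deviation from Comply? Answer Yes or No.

IC: δ+…+δ^5 ≥ (11−10)/(10−7) = 1/3.
At δ = 3/5: partial sum = 1.3834 ≥ 0.3333. Cooperation sustainable.

No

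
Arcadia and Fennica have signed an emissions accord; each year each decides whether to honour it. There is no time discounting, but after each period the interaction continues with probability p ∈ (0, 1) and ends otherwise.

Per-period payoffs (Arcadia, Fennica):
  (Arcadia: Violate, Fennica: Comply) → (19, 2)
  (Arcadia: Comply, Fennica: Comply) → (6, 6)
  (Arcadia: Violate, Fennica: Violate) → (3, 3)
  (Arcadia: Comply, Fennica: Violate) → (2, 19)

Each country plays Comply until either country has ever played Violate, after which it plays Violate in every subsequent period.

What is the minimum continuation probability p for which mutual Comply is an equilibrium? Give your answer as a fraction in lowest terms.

Expected cooperation value is 6 + p·6 + p²·6 + … = 6/(1−p); deviation gives 19 + p·3/(1−p).
6 ≥ 19(1−p) + 3p ⇒ 16p ≥ 13 ⇒ p ≥ 13/16.

13/16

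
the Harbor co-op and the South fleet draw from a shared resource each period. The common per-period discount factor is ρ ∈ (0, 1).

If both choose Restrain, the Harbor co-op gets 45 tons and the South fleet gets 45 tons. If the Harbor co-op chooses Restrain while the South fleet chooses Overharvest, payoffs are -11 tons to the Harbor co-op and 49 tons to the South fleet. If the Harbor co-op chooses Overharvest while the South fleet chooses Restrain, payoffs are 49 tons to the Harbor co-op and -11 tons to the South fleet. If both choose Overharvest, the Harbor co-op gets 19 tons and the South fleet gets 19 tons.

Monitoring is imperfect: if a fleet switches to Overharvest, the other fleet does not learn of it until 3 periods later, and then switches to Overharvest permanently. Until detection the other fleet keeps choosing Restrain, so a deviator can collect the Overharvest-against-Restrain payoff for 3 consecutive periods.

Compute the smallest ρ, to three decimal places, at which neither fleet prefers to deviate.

A deviator earns 49 for 3 periods, then 19 forever; cooperating earns 45 forever. Multiplying the IC by (1−ρ):
45 ≥ 49(1−ρ^3) + 19ρ^3, so 30·ρ^3 ≥ 4 and ρ^3 ≥ 2/15.
ρ ≥ (2/15)^(1/3) ≈ 0.511.

0.511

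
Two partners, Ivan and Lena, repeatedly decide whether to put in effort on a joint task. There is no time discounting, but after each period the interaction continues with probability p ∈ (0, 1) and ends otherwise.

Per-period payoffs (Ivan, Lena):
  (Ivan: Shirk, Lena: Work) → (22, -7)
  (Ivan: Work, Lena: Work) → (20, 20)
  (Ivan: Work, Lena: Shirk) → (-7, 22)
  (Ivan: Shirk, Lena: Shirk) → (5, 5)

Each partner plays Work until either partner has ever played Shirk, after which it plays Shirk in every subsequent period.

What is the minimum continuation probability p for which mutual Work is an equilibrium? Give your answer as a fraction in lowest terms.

2/17

Expected cooperation value is 20 + p·20 + p²·20 + … = 20/(1−p); deviation gives 22 + p·5/(1−p).
20 ≥ 22(1−p) + 5p ⇒ 17p ≥ 2 ⇒ p ≥ 2/17.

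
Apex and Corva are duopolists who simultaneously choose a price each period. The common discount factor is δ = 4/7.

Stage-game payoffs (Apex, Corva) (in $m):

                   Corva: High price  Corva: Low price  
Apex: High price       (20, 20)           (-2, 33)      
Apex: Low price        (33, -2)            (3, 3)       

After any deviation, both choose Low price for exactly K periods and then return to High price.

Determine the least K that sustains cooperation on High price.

2

No profitable deviation requires (20−3)(δ+…+δ^K) ≥ 33−20, i.e. δ+…+δ^K ≥ 13/17 ≈ 0.7647.
With δ = 4/7, the partial sums are K=1: 0.5714, K=2: 0.8980.
K = 2 is the first length at which the sum reaches 0.7647.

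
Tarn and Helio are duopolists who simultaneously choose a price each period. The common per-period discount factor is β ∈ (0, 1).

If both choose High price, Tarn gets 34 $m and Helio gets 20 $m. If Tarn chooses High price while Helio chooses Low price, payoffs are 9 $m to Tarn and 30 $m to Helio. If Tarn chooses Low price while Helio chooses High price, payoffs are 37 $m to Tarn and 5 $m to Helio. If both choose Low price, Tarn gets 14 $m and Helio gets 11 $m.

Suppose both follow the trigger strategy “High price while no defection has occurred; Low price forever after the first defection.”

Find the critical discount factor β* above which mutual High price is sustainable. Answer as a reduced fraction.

10/19

Tarn's threshold: (37−34)/(37−14) = 3/23.
Helio's threshold: (30−20)/(30−11) = 10/19.
3/23 < 10/19, so Helio binds and β* = 10/19.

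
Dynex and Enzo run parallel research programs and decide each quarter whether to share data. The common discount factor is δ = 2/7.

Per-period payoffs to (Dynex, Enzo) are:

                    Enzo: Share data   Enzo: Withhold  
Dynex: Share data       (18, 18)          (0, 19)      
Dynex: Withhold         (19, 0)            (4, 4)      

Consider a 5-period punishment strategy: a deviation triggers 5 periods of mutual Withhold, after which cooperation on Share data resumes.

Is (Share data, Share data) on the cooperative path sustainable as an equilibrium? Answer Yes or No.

Yes

A one-shot deviation gives 19 now, then 4 for 5 periods, then back to 18.
Gain from deviating: (19−18) today; loss: (18−4) in each of the next 5 periods.
No-deviation condition: (18−4)(δ+…+δ^5) ≥ 19−18, i.e. δ+…+δ^5 ≥ 1/14.
At δ = 2/7: δ+…+δ^5 = 0.3992 ≥ 0.0714.
So cooperation is sustainable.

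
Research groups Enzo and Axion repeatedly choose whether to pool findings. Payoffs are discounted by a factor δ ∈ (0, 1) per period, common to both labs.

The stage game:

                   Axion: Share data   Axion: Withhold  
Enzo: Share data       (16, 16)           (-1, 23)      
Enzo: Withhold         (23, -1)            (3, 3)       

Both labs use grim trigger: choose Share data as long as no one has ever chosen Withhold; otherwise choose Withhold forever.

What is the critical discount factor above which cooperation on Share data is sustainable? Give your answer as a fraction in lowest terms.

Cooperation forever yields 16 each period: 16/(1−δ).
Deviating yields 23 once, then 3 forever: 23 + 3δ/(1−δ).
No profitable deviation requires 16/(1−δ) ≥ 23 + 3δ/(1−δ).
Multiplying by (1−δ): 16 ≥ 23(1−δ) + 3δ = 23 − 20δ.
So 20δ ≥ 7, i.e. δ ≥ 7/20.

7/20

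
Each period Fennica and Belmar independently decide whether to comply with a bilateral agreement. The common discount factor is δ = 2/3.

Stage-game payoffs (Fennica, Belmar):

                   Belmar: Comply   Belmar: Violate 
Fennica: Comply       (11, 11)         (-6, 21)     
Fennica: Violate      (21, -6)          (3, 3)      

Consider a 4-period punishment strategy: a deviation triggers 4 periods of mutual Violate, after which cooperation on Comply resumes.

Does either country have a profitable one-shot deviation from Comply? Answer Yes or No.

No

A one-shot deviation gives 21 now, then 3 for 4 periods, then back to 11.
Gain from deviating: (21−11) today; loss: (11−3) in each of the next 4 periods.
No-deviation condition: (11−3)(δ+…+δ^4) ≥ 21−11, i.e. δ+…+δ^4 ≥ 5/4.
At δ = 2/3: δ+…+δ^4 = 1.6049 ≥ 1.2500.
So cooperation is sustainable.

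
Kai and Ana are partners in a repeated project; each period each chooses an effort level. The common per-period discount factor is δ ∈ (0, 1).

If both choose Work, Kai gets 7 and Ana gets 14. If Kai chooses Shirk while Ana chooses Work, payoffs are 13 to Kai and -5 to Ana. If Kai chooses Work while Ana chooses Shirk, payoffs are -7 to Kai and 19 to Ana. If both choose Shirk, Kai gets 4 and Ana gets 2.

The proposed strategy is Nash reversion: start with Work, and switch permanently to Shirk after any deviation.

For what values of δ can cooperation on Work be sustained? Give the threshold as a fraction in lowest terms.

2/3

For Kai: deviation gain 13−7 = 6, per-period punishment loss 7−4 = 3. IC gives δ ≥ 6/9 = 2/3.
For Ana: gain 5, loss 12 per period, so δ ≥ 5/17.
The tighter constraint is Kai's, so cooperation needs δ ≥ 2/3.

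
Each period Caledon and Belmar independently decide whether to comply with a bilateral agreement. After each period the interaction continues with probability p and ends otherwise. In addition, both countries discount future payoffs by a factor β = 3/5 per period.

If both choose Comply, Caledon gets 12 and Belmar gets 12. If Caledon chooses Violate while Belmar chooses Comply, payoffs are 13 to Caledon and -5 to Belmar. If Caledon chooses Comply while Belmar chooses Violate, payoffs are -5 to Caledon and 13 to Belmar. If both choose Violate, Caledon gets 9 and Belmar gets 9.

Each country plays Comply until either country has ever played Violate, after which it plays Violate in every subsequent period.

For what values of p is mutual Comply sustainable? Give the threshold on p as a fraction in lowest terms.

With continuation probability p and discount β, the effective per-period discount factor is βp.
Grim-trigger IC: βp ≥ (13−12)/(13−9) = 1/4.
So p ≥ (1/4)/(3/5) = 5/12.

5/12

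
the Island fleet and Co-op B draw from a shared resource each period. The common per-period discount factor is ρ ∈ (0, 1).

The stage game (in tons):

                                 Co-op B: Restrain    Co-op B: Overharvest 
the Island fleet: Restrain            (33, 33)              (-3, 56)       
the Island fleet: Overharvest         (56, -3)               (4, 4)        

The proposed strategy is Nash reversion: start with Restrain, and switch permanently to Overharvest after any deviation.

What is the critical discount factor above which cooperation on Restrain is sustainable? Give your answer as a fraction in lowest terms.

23/52

Under grim trigger the critical discount factor is (T−C)/(T−P) with T = 56, C = 33, P = 4.
ρ* = (56−33)/(56−4) = 23/52.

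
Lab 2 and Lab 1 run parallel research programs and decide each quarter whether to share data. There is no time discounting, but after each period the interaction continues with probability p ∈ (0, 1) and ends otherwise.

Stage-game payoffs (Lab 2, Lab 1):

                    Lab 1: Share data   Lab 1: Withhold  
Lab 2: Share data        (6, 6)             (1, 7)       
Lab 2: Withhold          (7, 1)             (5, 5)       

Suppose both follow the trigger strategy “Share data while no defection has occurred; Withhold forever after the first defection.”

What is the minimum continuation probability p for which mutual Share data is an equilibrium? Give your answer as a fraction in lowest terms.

1/2

With no time discounting, the continuation probability p plays the role of the discount factor.
Grim-trigger IC: 6/(1−p) ≥ 7 + 5p/(1−p) ⇒ p ≥ (7−6)/(7−5) = 1/2.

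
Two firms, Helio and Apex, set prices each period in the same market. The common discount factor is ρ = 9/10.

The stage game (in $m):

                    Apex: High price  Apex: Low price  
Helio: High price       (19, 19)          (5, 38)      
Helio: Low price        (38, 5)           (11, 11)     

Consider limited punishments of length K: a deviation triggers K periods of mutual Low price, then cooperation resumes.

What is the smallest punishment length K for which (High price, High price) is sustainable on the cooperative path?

3

Need Σ_{k=1}^{K} ρ^k ≥ (38−19)/(19−11) = 2.3750 at ρ = 9/10.
At K = 2 the sum is 1.7100 < 2.3750; at K = 3 it is 2.4390 ≥ 2.3750.
So the minimum punishment length is K = 3.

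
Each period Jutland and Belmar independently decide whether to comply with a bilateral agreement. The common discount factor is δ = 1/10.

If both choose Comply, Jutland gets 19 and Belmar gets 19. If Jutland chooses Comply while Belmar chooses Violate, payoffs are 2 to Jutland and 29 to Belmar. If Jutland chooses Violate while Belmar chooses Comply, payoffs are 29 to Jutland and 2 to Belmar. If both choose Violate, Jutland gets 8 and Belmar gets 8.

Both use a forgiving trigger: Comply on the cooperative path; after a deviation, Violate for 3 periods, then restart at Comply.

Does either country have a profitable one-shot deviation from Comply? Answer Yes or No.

Comparing payoff streams over the 4 periods until play realigns: cooperate → 19(1+δ+…+δ^3); deviate → 29 + 8(δ+…+δ^3).
Cooperation is sustained iff (19−8)(δ+…+δ^3) ≥ 29−19.
δ+…+δ^3 = 1/10·(1−(1/10)^3)/(1−1/10) = 0.1110, and (29−19)/(19−8) = 0.9091.
0.1110 < 0.9091, so cooperation is not sustainable.

Yes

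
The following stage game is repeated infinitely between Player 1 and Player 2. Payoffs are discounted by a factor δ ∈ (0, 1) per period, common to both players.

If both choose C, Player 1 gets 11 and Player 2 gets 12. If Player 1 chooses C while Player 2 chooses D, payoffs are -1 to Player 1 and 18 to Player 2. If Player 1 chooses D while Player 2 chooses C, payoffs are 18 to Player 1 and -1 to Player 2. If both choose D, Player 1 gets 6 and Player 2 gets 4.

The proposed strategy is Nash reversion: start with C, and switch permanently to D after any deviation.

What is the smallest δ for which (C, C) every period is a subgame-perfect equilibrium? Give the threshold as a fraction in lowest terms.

For Player 1: deviation gain 18−11 = 7, per-period punishment loss 11−6 = 5. IC gives δ ≥ 7/12.
For Player 2: gain 6, loss 8 per period, so δ ≥ 6/14 = 3/7.
The tighter constraint is Player 1's, so cooperation needs δ ≥ 7/12.

7/12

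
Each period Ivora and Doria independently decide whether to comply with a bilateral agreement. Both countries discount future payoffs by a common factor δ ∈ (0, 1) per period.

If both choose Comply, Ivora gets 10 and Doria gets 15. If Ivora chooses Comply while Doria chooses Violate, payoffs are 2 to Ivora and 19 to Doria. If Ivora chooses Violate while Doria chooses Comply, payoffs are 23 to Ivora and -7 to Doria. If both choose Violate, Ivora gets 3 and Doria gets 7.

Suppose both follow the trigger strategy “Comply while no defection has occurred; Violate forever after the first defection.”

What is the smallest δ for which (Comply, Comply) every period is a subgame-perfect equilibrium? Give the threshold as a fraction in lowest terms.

13/20

Ivora's threshold: (23−10)/(23−3) = 13/20.
Doria's threshold: (19−15)/(19−7) = 1/3.
13/20 > 1/3, so Ivora binds and δ* = 13/20.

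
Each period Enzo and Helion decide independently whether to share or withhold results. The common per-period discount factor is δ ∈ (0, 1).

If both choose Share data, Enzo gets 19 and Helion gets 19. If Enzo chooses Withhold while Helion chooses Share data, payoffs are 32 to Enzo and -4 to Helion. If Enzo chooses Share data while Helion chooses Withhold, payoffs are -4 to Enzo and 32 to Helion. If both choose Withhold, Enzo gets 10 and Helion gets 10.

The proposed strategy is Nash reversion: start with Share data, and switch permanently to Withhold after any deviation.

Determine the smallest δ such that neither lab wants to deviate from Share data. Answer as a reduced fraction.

13/22

Cooperation forever yields 19 each period: 19/(1−δ).
Deviating yields 32 once, then 10 forever: 32 + 10δ/(1−δ).
No profitable deviation requires 19/(1−δ) ≥ 32 + 10δ/(1−δ).
Multiplying by (1−δ): 19 ≥ 32(1−δ) + 10δ = 32 − 22δ.
So 22δ ≥ 13, i.e. δ ≥ 13/22.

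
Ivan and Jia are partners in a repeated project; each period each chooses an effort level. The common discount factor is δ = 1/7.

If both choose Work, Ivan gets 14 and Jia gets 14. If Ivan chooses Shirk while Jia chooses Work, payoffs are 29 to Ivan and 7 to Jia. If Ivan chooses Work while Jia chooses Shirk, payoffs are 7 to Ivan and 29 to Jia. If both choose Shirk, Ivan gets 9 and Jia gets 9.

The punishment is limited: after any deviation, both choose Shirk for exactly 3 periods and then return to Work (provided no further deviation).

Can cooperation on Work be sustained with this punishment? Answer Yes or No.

Comparing payoff streams over the 4 periods until play realigns: cooperate → 14(1+δ+…+δ^3); deviate → 29 + 9(δ+…+δ^3).
Cooperation is sustained iff (14−9)(δ+…+δ^3) ≥ 29−14.
δ+…+δ^3 = 1/7·(1−(1/7)^3)/(1−1/7) = 0.1662, and (29−14)/(14−9) = 3.0000.
0.1662 < 3.0000, so cooperation is not sustainable.

No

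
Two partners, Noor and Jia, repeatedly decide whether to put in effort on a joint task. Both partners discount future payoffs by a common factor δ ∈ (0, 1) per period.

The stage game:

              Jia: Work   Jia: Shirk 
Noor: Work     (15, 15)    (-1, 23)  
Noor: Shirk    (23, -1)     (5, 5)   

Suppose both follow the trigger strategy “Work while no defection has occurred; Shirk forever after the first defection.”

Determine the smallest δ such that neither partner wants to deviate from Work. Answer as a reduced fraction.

4/9

15/(1−δ) ≥ 23 + 5δ/(1−δ)
15 ≥ 23 − 18δ
δ ≥ 8/18 = 4/9.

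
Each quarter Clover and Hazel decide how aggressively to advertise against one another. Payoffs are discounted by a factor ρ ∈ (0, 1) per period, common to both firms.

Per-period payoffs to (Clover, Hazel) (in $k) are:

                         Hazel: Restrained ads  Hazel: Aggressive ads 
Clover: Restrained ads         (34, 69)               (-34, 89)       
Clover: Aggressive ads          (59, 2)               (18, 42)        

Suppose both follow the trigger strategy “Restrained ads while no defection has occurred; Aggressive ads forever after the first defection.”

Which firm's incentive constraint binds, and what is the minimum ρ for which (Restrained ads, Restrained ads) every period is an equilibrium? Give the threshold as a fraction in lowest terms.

Clover; ρ ≥ 25/41

Clover's threshold: (59−34)/(59−18) = 25/41.
Hazel's threshold: (89−69)/(89−42) = 20/47.
25/41 > 20/47, so Clover binds and ρ* = 25/41.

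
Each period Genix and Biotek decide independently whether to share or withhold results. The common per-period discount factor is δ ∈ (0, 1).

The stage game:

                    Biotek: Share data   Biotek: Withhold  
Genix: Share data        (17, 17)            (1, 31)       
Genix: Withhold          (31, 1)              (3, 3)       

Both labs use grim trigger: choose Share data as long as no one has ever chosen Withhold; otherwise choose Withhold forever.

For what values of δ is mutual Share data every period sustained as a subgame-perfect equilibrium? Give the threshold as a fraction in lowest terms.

One-period gain from deviating is 31 − 17 = 14. The loss is 17 − 3 = 14 in every subsequent period, with present value 14·δ/(1−δ).
Deviation is unprofitable when 14·δ/(1−δ) ≥ 14, i.e. δ/(1−δ) ≥ 1.
Equivalently δ ≥ 14/(14+14) = 1/2.

1/2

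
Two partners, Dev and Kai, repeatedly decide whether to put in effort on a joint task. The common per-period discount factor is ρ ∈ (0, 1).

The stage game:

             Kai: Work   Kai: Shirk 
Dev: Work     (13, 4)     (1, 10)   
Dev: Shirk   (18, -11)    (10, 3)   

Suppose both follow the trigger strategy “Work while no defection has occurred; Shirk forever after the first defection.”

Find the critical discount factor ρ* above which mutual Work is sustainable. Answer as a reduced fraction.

6/7

For Dev: deviation gain 18−13 = 5, per-period punishment loss 13−10 = 3. IC gives ρ ≥ 5/8.
For Kai: gain 6, loss 1 per period, so ρ ≥ 6/7.
The tighter constraint is Kai's, so cooperation needs ρ ≥ 6/7.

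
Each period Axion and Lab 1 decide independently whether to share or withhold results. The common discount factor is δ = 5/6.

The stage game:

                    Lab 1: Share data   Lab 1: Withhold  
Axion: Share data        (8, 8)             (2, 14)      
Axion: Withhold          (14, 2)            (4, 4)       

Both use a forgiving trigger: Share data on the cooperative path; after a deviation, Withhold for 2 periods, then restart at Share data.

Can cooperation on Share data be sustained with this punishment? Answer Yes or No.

Comparing payoff streams over the 3 periods until play realigns: cooperate → 8(1+δ+…+δ^2); deviate → 14 + 4(δ+…+δ^2).
Cooperation is sustained iff (8−4)(δ+…+δ^2) ≥ 14−8.
δ+…+δ^2 = 5/6·(1−(5/6)^2)/(1−5/6) = 1.5278, and (14−8)/(8−4) = 1.5000.
1.5278 ≥ 1.5000, so cooperation is sustainable.

Yes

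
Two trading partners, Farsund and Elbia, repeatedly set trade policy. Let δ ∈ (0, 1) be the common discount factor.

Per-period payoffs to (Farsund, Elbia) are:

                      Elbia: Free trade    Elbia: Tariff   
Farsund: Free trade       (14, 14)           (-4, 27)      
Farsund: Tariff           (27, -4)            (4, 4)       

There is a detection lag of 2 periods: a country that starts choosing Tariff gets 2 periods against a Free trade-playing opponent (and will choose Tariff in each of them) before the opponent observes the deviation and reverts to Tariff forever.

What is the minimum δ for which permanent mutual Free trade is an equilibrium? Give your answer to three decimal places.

0.752

The best deviation is to choose Tariff for all 2 undetected periods, earning 27 each, then 4 forever once detected.
Deviation value: 27(1−δ^2)/(1−δ) + 4δ^2/(1−δ); cooperation value: 14/(1−δ).
IC: 14 ≥ 27(1−δ^2) + 4δ^2 = 27 − 23δ^2.
So δ^2 ≥ 13/23, giving δ ≥ (13/23)^(1/2) ≈ 0.752.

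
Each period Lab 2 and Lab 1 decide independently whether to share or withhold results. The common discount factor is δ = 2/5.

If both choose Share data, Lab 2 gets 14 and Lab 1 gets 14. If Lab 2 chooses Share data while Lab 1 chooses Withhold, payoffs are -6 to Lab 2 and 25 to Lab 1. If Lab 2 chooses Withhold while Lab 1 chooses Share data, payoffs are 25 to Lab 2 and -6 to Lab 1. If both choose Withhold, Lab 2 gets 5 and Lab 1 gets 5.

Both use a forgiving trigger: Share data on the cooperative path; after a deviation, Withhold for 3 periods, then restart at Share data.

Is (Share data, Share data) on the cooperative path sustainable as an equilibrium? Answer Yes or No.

No

Comparing payoff streams over the 4 periods until play realigns: cooperate → 14(1+δ+…+δ^3); deviate → 25 + 5(δ+…+δ^3).
Cooperation is sustained iff (14−5)(δ+…+δ^3) ≥ 25−14.
δ+…+δ^3 = 2/5·(1−(2/5)^3)/(1−2/5) = 0.6240, and (25−14)/(14−5) = 1.2222.
0.6240 < 1.2222, so cooperation is not sustainable.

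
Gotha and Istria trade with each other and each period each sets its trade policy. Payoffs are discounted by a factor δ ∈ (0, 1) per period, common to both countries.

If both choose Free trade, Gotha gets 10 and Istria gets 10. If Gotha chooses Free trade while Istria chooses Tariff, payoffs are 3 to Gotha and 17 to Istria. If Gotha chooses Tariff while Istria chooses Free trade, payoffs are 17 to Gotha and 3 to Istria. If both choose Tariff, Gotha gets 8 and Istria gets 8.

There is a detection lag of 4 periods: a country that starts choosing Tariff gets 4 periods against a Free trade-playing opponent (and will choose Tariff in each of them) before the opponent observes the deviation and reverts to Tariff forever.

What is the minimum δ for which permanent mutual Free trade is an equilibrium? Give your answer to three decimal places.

0.939

Deviating for the 4 undetected periods gains 17−10 = 7 per period over cooperation, then loses 10−8 = 2 per period forever once punishment starts.
Gain: 7(1 + δ + … + δ^3); loss: 2·δ^4/(1−δ).
No profitable deviation ⇔ 7(1−δ^4) ≤ 2·δ^4, i.e. δ^4 ≥ 7/(7+2) = 7/9.
Hence δ ≥ (7/9)^(1/4) ≈ 0.939.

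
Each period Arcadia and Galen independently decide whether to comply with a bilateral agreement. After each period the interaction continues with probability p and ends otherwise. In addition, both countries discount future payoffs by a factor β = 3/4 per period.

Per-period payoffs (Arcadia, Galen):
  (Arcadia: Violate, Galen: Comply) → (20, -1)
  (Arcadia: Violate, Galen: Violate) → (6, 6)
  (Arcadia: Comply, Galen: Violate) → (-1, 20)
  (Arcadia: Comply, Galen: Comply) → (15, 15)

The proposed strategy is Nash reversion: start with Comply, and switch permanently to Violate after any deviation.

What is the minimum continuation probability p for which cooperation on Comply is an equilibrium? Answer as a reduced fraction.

10/21

With continuation probability p and discount β, the effective per-period discount factor is βp.
Grim-trigger IC: βp ≥ (20−15)/(20−6) = 5/14.
So p ≥ (5/14)/(3/4) = 10/21.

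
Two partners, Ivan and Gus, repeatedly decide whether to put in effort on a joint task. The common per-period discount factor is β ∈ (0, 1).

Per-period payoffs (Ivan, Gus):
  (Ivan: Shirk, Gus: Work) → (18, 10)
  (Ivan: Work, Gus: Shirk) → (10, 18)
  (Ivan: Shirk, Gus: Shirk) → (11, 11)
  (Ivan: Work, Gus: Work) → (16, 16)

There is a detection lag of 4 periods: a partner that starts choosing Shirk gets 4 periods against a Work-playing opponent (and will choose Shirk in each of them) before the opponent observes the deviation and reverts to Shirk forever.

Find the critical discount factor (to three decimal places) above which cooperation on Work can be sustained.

0.731

Deviating for the 4 undetected periods gains 18−16 = 2 per period over cooperation, then loses 16−11 = 5 per period forever once punishment starts.
Gain: 2(1 + β + … + β^3); loss: 5·β^4/(1−β).
No profitable deviation ⇔ 2(1−β^4) ≤ 5·β^4, i.e. β^4 ≥ 2/(2+5) = 2/7.
Hence β ≥ (2/7)^(1/4) ≈ 0.731.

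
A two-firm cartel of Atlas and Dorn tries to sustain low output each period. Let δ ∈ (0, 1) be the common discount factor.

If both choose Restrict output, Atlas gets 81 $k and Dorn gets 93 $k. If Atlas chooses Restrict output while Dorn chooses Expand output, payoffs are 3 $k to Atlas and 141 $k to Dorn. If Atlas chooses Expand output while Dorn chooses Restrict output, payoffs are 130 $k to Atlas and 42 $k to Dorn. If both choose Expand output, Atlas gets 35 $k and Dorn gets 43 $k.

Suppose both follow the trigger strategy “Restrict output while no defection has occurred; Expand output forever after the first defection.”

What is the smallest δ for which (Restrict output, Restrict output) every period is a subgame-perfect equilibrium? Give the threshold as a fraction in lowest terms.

Atlas's threshold: (130−81)/(130−35) = 49/95.
Dorn's threshold: (141−93)/(141−43) = 24/49.
49/95 > 24/49, so Atlas binds and δ* = 49/95.

49/95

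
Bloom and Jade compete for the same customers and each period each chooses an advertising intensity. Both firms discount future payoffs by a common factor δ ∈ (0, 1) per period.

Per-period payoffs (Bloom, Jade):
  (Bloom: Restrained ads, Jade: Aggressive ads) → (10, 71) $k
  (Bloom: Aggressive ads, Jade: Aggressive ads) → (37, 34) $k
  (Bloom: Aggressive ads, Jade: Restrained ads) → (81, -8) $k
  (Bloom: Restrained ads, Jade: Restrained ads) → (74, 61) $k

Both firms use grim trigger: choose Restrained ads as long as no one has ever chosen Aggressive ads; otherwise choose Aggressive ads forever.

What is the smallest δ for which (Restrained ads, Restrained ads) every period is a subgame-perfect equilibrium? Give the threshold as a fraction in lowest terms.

10/37

Bloom's threshold: (81−74)/(81−37) = 7/44.
Jade's threshold: (71−61)/(71−34) = 10/37.
7/44 < 10/37, so Jade binds and δ* = 10/37.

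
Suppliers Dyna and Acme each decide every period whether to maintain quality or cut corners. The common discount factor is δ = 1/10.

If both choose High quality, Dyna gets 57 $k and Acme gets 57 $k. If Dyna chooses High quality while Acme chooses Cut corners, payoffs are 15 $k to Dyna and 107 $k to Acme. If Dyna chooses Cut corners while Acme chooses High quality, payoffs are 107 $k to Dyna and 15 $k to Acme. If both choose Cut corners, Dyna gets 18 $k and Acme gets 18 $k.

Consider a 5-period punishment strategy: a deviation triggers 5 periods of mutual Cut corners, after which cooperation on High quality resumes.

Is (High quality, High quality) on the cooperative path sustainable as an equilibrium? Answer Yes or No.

A one-shot deviation gives 107 now, then 18 for 5 periods, then back to 57.
Gain from deviating: (107−57) today; loss: (57−18) in each of the next 5 periods.
No-deviation condition: (57−18)(δ+…+δ^5) ≥ 107−57, i.e. δ+…+δ^5 ≥ 50/39.
At δ = 1/10: δ+…+δ^5 = 0.1111 < 1.2821.
So cooperation is not sustainable.

No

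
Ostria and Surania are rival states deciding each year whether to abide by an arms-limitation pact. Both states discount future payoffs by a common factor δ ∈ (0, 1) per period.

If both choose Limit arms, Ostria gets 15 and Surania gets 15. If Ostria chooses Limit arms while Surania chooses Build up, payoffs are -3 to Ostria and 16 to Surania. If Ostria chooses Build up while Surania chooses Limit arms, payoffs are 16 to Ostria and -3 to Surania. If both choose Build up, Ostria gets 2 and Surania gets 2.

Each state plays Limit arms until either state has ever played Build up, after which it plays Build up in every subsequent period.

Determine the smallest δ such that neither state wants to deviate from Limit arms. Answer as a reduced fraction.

15/(1−δ) ≥ 16 + 2δ/(1−δ)
15 ≥ 16 − 14δ
δ ≥ 1/14.

1/14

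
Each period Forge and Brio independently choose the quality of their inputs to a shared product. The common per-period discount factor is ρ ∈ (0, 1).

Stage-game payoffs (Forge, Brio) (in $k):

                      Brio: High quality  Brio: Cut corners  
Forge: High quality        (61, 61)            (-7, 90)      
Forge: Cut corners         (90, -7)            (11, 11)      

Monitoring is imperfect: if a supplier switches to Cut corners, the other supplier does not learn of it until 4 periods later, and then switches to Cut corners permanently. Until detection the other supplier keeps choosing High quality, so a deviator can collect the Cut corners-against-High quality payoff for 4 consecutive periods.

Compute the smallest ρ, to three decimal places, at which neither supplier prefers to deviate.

0.778

A deviator earns 90 for 4 periods, then 11 forever; cooperating earns 61 forever. Multiplying the IC by (1−ρ):
61 ≥ 90(1−ρ^4) + 11ρ^4, so 79·ρ^4 ≥ 29 and ρ^4 ≥ 29/79.
ρ ≥ (29/79)^(1/4) ≈ 0.778.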